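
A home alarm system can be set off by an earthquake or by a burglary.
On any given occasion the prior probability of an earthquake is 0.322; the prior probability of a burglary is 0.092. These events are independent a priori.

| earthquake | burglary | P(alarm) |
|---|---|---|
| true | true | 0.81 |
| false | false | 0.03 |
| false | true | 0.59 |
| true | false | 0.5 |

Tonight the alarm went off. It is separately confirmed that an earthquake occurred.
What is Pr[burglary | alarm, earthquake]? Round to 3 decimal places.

Pr[burglary | alarm, earthquake] ≈ 0.141

P(alarm | earthquake) = 0.5*0.908 + 0.81*0.092 = 0.454000 + 0.074520 = 0.528520
Of this, 0.074520 comes from 0.81*0.092 (the burglary=true cases).
So P(burglary | alarm, earthquake) = 0.074520/0.528520 ≈ 0.141.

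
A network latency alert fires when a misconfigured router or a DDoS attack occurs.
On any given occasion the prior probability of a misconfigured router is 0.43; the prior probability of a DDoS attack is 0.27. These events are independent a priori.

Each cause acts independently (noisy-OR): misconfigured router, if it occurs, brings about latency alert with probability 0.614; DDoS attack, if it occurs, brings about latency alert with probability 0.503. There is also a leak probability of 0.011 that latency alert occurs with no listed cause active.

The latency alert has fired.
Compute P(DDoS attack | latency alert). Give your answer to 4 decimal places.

Under noisy-OR, P(latency alert | causes) = 1 − (1−0.011)·∏(1−qᵢ) over the active causes.
For the numerator, keep only DDoS attack=true terms: 0.078253 + 0.094072 = 0.172325
Denominator P(latency alert): 0.011×0.57×0.73 + 0.508467×0.57×0.27 + 0.618246×0.43×0.73 + 0.810268×0.43×0.27 = 0.370969
Posterior = 0.172325 / 0.370969 ≈ 0.4645

P(DDoS attack | latency alert) ≈ 0.4645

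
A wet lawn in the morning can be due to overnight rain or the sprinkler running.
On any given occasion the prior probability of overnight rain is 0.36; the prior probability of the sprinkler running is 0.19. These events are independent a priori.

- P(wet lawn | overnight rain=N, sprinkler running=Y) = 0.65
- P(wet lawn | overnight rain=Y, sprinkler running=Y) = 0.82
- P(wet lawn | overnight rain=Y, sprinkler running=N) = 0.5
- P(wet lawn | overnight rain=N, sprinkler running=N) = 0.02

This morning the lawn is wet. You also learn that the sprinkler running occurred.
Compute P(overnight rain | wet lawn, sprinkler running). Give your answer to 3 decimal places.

Sum P(wet lawn|·) weighted by the priors over both values of overnight rain:
  P(wet lawn | sprinkler running) = 0.65×0.64 + 0.82×0.36
        = 0.416000 + 0.295200 = 0.711200
Keeping only the overnight rain-present terms gives 0.295200, so
  P(overnight rain | wet lawn, sprinkler running) = 0.295200 / 0.711200 ≈ 0.415

P(overnight rain | wet lawn, sprinkler running) ≈ 0.415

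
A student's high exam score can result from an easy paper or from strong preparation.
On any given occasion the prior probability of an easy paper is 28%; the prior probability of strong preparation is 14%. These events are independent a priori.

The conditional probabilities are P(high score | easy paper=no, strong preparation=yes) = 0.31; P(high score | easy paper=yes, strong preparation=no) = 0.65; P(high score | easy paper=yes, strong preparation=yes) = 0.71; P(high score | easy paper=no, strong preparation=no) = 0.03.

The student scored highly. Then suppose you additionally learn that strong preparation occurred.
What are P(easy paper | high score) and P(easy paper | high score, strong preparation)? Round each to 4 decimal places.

Weight on easy paper=true, given the evidence: 0.156520 + 0.027832 = 0.184352
The normalizing constant is 0.03×0.72×0.86 + 0.31×0.72×0.14 + 0.65×0.28×0.86 + 0.71×0.28×0.14 = 0.234176
Posterior = 0.184352 / 0.234176 ≈ 0.7872

Now condition on the additional information:
For the numerator, keep only easy paper=true terms: 0.71*0.28 = 0.198800
Denominator P(high score | strong preparation): 0.31*0.72 + 0.71*0.28 = 0.422000
Posterior = 0.198800 / 0.422000 ≈ 0.4711
Conditioning on strong preparation lowers the posterior on easy paper: the classic explaining-away effect in a common-effect structure.

P(easy paper | high score) ≈ 0.7872; P(easy paper | high score, strong preparation) ≈ 0.4711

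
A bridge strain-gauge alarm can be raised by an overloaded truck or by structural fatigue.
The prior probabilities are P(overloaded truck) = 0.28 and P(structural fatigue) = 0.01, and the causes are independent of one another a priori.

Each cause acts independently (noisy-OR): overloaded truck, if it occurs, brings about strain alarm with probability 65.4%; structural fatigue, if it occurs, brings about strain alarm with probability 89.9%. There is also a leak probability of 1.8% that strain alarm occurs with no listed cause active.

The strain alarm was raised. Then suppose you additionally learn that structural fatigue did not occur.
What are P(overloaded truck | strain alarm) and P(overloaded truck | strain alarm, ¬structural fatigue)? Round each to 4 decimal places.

Under noisy-OR, P(strain alarm | causes) = 1 − (1−0.018)·∏(1−qᵢ) over the active causes.
Sum P(strain alarm|·) weighted by the priors over the 4 (overloaded truck, structural fatigue) configurations:
  P(strain alarm) = 0.018·0.72·0.99 + 0.900818·0.72·0.01 + 0.660228·0.28·0.99 + 0.965683·0.28·0.01
        = 0.012830 + 0.006486 + 0.183015 + 0.002704 = 0.205035
Keeping only the overloaded truck-present terms gives 0.185719, so
  P(overloaded truck | strain alarm) = 0.185719 / 0.205035 ≈ 0.9058

With the extra evidence:
By total probability over both values of overloaded truck:
  P(strain alarm | ¬structural fatigue) = 0.018×0.72 + 0.660228×0.28
        = 0.012960 + 0.184864 = 0.197824
Keeping only the overloaded truck-present terms gives 0.184864, so
  P(overloaded truck | strain alarm, ¬structural fatigue) = 0.184864 / 0.197824 ≈ 0.9345
With structural fatigue excluded, overloaded truck must carry more of the explanatory weight for the strain alarm.

P(overloaded truck | strain alarm) ≈ 0.9058; P(overloaded truck | strain alarm, ¬structural fatigue) ≈ 0.9345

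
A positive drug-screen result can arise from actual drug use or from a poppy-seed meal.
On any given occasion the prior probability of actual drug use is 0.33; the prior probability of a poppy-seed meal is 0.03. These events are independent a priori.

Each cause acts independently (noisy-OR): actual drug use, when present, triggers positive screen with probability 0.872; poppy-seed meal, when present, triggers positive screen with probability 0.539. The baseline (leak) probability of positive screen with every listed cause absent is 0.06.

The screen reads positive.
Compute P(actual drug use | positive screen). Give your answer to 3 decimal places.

Under noisy-OR, P(positive screen | causes) = 1 − (1−0.06)·∏(1−qᵢ) over the active causes.
By total probability over the 4 (actual drug use, poppy-seed meal) configurations:
  P(positive screen) = 0.06*0.67*0.97 + 0.56666*0.67*0.03 + 0.87968*0.33*0.97 + 0.944532*0.33*0.03
        = 0.038994 + 0.011390 + 0.281586 + 0.009351 = 0.341321
Keeping only the actual drug use-present terms gives 0.290937, so
  P(actual drug use | positive screen) = 0.290937 / 0.341321 ≈ 0.852

P(actual drug use | positive screen) ≈ 0.852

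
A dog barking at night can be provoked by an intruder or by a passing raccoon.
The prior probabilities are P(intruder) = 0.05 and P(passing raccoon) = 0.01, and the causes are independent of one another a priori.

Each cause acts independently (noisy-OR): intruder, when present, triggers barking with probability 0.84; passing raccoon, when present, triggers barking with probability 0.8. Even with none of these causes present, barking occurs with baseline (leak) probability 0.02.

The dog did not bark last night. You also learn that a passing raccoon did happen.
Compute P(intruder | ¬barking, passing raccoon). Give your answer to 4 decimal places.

Under noisy-OR, P(barking | causes) = 1 − (1−0.02)·∏(1−qᵢ) over the active causes.
P(¬barking | passing raccoon) = 0.196×0.95 + 0.03136×0.05 = 0.186200 + 0.001568 = 0.187768
The intruder-present share is 0.03136×0.05 = 0.001568.
Hence the posterior is 0.001568/0.187768 ≈ 0.0084.

P(intruder | ¬barking, passing raccoon) ≈ 0.0084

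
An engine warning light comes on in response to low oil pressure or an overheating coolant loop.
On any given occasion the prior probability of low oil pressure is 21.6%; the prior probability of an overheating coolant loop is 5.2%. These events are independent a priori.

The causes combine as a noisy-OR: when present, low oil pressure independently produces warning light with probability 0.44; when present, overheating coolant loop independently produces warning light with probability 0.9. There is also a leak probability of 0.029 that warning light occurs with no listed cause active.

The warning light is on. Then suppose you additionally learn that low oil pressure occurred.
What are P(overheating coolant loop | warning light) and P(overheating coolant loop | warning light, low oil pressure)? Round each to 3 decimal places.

Under noisy-OR, P(warning light | causes) = 1 − (1−0.029)·∏(1−qᵢ) over the active causes.
P(warning light) = 0.029×0.784×0.948 + 0.9029×0.784×0.052 + 0.45624×0.216×0.948 + 0.945624×0.216×0.052 = 0.021554 + 0.036809 + 0.093423 + 0.010621 = 0.162407
The overheating coolant loop-present share is 0.036809 + 0.010621 = 0.047430.
Hence the posterior is 0.047430/0.162407 ≈ 0.292.

Now condition on the additional information:
P(warning light | low oil pressure) = 0.45624*0.948 + 0.945624*0.052 = 0.432516 + 0.049172 = 0.481688
The overheating coolant loop-present share is 0.945624*0.052 = 0.049172.
P(overheating coolant loop | warning light, low oil pressure) = 0.049172 / 0.481688 ≈ 0.102

P(overheating coolant loop | warning light) ≈ 0.292; P(overheating coolant loop | warning light, low oil pressure) ≈ 0.102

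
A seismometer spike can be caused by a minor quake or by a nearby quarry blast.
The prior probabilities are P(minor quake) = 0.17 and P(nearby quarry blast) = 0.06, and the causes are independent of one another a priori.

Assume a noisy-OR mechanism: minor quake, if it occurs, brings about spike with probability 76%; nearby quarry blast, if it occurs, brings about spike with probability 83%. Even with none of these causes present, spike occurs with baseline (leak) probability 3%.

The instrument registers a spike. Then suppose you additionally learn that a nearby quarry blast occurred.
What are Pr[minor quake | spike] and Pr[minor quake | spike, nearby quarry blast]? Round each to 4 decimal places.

Pr[minor quake | spike] ≈ 0.6707; Pr[minor quake | spike, nearby quarry blast] ≈ 0.1906

Under noisy-OR, P(spike | causes) = 1 − (1−0.03)·∏(1−qᵢ) over the active causes.
Enumerate the 4 (minor quake, nearby quarry blast) configurations and weight by the priors:
  P(spike) = 0.03·0.83·0.94 + 0.8351·0.83·0.06 + 0.7672·0.17·0.94 + 0.960424·0.17·0.06
        = 0.023406 + 0.041588 + 0.122599 + 0.009796 = 0.197389
Keeping only the minor quake-present terms gives 0.132395, so
  P(minor quake | spike) = 0.132395 / 0.197389 ≈ 0.6707

Now condition on the additional information:
For the numerator, keep only minor quake=true terms: 0.960424·0.17 = 0.163272
Denominator P(spike | nearby quarry blast): 0.8351·0.83 + 0.960424·0.17 = 0.856405
Posterior = 0.163272 / 0.856405 ≈ 0.1906
This is intercausal reasoning (explaining away): once nearby quarry blast accounts for the spike, minor quake becomes less likely.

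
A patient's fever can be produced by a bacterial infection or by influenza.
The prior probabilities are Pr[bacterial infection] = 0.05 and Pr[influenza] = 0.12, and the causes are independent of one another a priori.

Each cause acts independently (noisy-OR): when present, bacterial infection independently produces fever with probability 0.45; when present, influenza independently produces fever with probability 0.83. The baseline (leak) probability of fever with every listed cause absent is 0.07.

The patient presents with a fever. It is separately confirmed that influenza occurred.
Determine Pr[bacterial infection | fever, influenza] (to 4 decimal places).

Under noisy-OR, P(fever | causes) = 1 − (1−0.07)·∏(1−qᵢ) over the active causes.
Weight on bacterial infection=true, given the evidence: 0.913045*0.05 = 0.045652
The normalizing constant is 0.8419*0.95 + 0.913045*0.05 = 0.845457
P(bacterial infection | fever, influenza) = 0.045652/0.845457 ≈ 0.0540

Pr[bacterial infection | fever, influenza] ≈ 0.0540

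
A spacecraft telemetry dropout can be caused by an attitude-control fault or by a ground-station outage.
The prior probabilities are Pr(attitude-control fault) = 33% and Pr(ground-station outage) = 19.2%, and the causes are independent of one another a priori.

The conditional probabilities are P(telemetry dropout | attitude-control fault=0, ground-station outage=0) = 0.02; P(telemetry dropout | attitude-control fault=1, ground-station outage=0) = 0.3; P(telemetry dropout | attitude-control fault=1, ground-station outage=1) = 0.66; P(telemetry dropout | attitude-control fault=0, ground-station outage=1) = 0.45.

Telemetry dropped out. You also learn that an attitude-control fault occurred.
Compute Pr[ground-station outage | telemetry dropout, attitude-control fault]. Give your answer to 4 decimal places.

Pr[ground-station outage | telemetry dropout, attitude-control fault] ≈ 0.3433

For the numerator, keep only ground-station outage=true terms: 0.66·0.192 = 0.126720
Denominator P(telemetry dropout | attitude-control fault): 0.3·0.808 + 0.66·0.192 = 0.369120
Posterior = 0.126720 / 0.369120 ≈ 0.3433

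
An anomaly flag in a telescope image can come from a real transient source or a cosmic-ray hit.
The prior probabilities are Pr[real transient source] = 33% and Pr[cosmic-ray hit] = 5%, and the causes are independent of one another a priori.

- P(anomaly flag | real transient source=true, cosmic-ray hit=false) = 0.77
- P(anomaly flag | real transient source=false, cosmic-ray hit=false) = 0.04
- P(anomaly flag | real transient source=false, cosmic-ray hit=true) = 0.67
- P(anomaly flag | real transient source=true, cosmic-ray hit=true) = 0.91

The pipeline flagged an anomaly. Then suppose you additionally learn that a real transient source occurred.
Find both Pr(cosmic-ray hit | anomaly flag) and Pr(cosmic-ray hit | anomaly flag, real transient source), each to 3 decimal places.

Pr(cosmic-ray hit | anomaly flag) ≈ 0.123; Pr(cosmic-ray hit | anomaly flag, real transient source) ≈ 0.059

P(anomaly flag) = 0.04×0.67×0.95 + 0.67×0.67×0.05 + 0.77×0.33×0.95 + 0.91×0.33×0.05 = 0.025460 + 0.022445 + 0.241395 + 0.015015 = 0.304315
Of this, 0.037460 comes from 0.022445 + 0.015015 (the cosmic-ray hit=true cases).
P(cosmic-ray hit | anomaly flag) = 0.037460 / 0.304315 ≈ 0.123

Now also conditioning on real transient source=true:
For the numerator, keep only cosmic-ray hit=true terms: 0.91×0.05 = 0.045500
Normalizer over all consistent configurations: 0.77×0.95 + 0.91×0.05 = 0.777000
Posterior = 0.045500 / 0.777000 ≈ 0.059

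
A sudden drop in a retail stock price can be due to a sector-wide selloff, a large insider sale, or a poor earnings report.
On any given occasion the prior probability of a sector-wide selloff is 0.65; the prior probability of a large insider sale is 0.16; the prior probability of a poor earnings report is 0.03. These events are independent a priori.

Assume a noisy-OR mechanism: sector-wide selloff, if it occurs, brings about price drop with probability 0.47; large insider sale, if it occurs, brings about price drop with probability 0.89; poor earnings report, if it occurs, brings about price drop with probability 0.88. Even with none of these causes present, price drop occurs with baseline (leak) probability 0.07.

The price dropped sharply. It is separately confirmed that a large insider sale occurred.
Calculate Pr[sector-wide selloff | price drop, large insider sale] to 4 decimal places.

Pr[sector-wide selloff | price drop, large insider sale] ≈ 0.6614

Under noisy-OR, P(price drop | causes) = 1 − (1−0.07)·∏(1−qᵢ) over the active causes.
Weight on sector-wide selloff=true, given the evidence: 0.596315 + 0.019373 = 0.615688
The normalizing constant is 0.8977×0.35×0.97 + 0.987724×0.35×0.03 + 0.945781×0.65×0.97 + 0.993494×0.65×0.03 = 0.930828
P(sector-wide selloff | price drop, large insider sale) = 0.615688/0.930828 ≈ 0.6614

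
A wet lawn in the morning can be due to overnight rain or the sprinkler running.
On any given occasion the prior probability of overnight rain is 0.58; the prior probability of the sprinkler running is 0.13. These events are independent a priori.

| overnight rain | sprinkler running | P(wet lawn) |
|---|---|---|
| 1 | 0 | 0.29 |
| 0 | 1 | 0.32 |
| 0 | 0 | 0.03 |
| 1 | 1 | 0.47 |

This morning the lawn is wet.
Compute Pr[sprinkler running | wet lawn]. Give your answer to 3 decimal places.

Pr[sprinkler running | wet lawn] ≈ 0.252

Sum P(wet lawn|·) weighted by the priors over the 4 (overnight rain, sprinkler running) configurations:
  P(wet lawn) = 0.03×0.42×0.87 + 0.32×0.42×0.13 + 0.29×0.58×0.87 + 0.47×0.58×0.13
        = 0.010962 + 0.017472 + 0.146334 + 0.035438 = 0.210206
Configurations with sprinkler running contribute 0.052910, so
  P(sprinkler running | wet lawn) = 0.052910 / 0.210206 ≈ 0.252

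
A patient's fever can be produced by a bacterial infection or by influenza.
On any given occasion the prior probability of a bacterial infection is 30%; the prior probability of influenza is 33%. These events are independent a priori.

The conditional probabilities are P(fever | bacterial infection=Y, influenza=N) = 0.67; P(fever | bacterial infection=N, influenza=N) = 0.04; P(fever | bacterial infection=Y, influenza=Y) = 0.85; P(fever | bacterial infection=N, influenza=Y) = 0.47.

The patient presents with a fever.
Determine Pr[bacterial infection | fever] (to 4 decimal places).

Pr[bacterial infection | fever] ≈ 0.6322

Sum P(fever|·) weighted by the priors over the 4 (bacterial infection, influenza) configurations:
  P(fever) = 0.04*0.7*0.67 + 0.47*0.7*0.33 + 0.67*0.3*0.67 + 0.85*0.3*0.33
        = 0.018760 + 0.108570 + 0.134670 + 0.084150 = 0.346150
Configurations with bacterial infection contribute 0.218820, so
  P(bacterial infection | fever) = 0.218820 / 0.346150 ≈ 0.6322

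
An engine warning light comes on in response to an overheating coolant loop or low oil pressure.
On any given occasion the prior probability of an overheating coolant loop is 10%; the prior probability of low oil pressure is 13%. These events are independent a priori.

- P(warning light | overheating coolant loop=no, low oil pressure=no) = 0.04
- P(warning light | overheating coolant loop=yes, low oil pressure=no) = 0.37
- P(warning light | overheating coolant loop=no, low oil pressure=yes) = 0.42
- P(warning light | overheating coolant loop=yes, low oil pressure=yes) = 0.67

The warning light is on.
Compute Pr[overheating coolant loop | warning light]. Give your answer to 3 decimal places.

By total probability over the 4 (overheating coolant loop, low oil pressure) configurations:
  P(warning light) = 0.04×0.9×0.87 + 0.42×0.9×0.13 + 0.37×0.1×0.87 + 0.67×0.1×0.13
        = 0.031320 + 0.049140 + 0.032190 + 0.008710 = 0.121360
Keeping only the overheating coolant loop-present terms gives 0.040900, so
  P(overheating coolant loop | warning light) = 0.040900 / 0.121360 ≈ 0.337

Pr[overheating coolant loop | warning light] ≈ 0.337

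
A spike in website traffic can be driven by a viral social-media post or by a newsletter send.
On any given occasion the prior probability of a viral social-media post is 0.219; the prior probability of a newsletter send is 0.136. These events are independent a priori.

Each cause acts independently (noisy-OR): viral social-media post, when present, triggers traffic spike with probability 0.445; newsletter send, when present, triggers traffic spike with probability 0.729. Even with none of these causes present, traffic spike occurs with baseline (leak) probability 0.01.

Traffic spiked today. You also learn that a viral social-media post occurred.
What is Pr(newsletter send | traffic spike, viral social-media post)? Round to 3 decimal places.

Pr(newsletter send | traffic spike, viral social-media post) ≈ 0.229

Under noisy-OR, P(traffic spike | causes) = 1 − (1−0.01)·∏(1−qᵢ) over the active causes.
P(traffic spike | viral social-media post) = 0.45055×0.864 + 0.851099×0.136 = 0.389275 + 0.115749 = 0.505024
Restricting to configurations with newsletter send present: 0.851099×0.136 = 0.115749.
P(newsletter send | traffic spike, viral social-media post) = 0.115749 / 0.505024 ≈ 0.229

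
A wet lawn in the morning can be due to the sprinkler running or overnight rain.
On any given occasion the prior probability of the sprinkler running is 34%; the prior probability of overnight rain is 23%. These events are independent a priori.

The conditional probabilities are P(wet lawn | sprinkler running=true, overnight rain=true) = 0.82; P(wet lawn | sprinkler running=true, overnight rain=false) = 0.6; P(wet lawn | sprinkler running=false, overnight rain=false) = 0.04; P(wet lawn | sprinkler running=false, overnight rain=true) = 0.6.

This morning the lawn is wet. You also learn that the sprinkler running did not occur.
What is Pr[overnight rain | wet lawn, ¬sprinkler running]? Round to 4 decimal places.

P(wet lawn | ¬sprinkler running) = 0.04×0.77 + 0.6×0.23 = 0.030800 + 0.138000 = 0.168800
Of this, 0.138000 comes from 0.6×0.23 (the overnight rain=true cases).
Hence the posterior is 0.138000/0.168800 ≈ 0.8175.

Pr[overnight rain | wet lawn, ¬sprinkler running] ≈ 0.8175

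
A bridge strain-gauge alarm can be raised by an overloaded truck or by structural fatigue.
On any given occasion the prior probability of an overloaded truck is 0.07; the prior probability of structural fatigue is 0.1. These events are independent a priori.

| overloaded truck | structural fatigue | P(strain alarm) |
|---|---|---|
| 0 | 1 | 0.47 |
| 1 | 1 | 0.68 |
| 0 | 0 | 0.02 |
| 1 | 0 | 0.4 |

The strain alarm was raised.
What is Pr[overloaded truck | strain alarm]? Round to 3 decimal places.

Pr[overloaded truck | strain alarm] ≈ 0.331

P(strain alarm) = 0.02*0.93*0.9 + 0.47*0.93*0.1 + 0.4*0.07*0.9 + 0.68*0.07*0.1 = 0.016740 + 0.043710 + 0.025200 + 0.004760 = 0.090410
Of this, 0.029960 comes from 0.025200 + 0.004760 (the overloaded truck=true cases).
P(overloaded truck | strain alarm) = 0.029960 / 0.090410 ≈ 0.331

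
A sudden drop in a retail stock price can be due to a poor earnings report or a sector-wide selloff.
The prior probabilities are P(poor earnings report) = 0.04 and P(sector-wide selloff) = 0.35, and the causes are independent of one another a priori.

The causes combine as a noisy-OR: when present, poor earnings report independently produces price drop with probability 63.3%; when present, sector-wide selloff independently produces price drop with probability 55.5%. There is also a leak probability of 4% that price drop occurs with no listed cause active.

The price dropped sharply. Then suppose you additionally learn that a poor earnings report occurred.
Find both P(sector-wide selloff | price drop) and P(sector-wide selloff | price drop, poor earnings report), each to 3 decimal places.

P(sector-wide selloff | price drop) ≈ 0.830; P(sector-wide selloff | price drop, poor earnings report) ≈ 0.412

Under noisy-OR, P(price drop | causes) = 1 − (1−0.04)·∏(1−qᵢ) over the active causes.
By total probability over the 4 (poor earnings report, sector-wide selloff) configurations:
  P(price drop) = 0.04×0.96×0.65 + 0.5728×0.96×0.35 + 0.64768×0.04×0.65 + 0.843218×0.04×0.35
        = 0.024960 + 0.192461 + 0.016840 + 0.011805 = 0.246066
Keeping only the sector-wide selloff-present terms gives 0.204266, so
  P(sector-wide selloff | price drop) = 0.204266 / 0.246066 ≈ 0.830

Now condition on the additional information:
For the numerator, keep only sector-wide selloff=true terms: 0.843218*0.35 = 0.295126
Denominator P(price drop | poor earnings report): 0.64768*0.65 + 0.843218*0.35 = 0.716118
P(sector-wide selloff | price drop, poor earnings report) = 0.295126/0.716118 ≈ 0.412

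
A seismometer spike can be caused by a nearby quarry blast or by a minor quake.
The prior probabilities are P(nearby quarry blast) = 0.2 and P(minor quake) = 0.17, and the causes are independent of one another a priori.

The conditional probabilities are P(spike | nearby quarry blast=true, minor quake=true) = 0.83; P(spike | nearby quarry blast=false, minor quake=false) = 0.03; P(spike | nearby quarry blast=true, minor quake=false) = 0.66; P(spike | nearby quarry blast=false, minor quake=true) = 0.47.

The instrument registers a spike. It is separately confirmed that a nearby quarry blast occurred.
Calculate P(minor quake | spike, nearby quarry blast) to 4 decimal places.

P(minor quake | spike, nearby quarry blast) ≈ 0.2048

Numerator (weight on configurations with minor quake): 0.83·0.17 = 0.141100
Denominator P(spike | nearby quarry blast): 0.66·0.83 + 0.83·0.17 = 0.688900
P(minor quake | spike, nearby quarry blast) = 0.141100/0.688900 ≈ 0.2048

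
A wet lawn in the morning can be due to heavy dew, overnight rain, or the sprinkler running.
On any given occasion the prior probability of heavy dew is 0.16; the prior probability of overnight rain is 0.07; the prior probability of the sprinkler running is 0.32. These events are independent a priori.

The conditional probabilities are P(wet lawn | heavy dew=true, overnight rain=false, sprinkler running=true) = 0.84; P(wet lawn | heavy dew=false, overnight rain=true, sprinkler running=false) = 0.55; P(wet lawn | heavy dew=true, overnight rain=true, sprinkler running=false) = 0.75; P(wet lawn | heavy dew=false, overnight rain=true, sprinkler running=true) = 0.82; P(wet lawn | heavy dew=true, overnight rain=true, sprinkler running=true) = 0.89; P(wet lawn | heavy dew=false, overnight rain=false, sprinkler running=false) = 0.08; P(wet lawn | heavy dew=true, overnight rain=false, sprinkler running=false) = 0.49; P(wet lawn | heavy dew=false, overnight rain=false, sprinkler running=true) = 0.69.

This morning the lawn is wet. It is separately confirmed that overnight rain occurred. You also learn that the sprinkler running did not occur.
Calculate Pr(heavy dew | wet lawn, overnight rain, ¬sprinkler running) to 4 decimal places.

Numerator (weight on configurations with heavy dew): 0.75*0.16 = 0.120000
Denominator P(wet lawn | overnight rain, ¬sprinkler running): 0.55*0.84 + 0.75*0.16 = 0.582000
Posterior = 0.120000 / 0.582000 ≈ 0.2062

Pr(heavy dew | wet lawn, overnight rain, ¬sprinkler running) ≈ 0.2062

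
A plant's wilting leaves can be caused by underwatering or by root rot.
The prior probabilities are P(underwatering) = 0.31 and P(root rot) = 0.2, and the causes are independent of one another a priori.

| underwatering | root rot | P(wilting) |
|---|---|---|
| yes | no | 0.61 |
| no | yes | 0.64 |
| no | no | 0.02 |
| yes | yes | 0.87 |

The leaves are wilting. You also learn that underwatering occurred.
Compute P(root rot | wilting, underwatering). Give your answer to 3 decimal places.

Sum P(wilting|·) weighted by the priors over both values of root rot:
  P(wilting | underwatering) = 0.61·0.8 + 0.87·0.2
        = 0.488000 + 0.174000 = 0.662000
Keeping only the root rot-present terms gives 0.174000, so
  P(root rot | wilting, underwatering) = 0.174000 / 0.662000 ≈ 0.263

P(root rot | wilting, underwatering) ≈ 0.263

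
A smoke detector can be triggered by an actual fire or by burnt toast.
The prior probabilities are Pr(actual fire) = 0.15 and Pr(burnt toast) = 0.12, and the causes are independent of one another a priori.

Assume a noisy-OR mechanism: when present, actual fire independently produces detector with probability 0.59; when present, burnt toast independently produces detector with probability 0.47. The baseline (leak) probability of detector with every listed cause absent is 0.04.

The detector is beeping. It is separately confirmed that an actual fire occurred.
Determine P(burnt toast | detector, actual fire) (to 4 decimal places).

P(burnt toast | detector, actual fire) ≈ 0.1511

Under noisy-OR, P(detector | causes) = 1 − (1−0.04)·∏(1−qᵢ) over the active causes.
By total probability over both values of burnt toast:
  P(detector | actual fire) = 0.6064*0.88 + 0.791392*0.12
        = 0.533632 + 0.094967 = 0.628599
Configurations with burnt toast contribute 0.094967, so
  P(burnt toast | detector, actual fire) = 0.094967 / 0.628599 ≈ 0.1511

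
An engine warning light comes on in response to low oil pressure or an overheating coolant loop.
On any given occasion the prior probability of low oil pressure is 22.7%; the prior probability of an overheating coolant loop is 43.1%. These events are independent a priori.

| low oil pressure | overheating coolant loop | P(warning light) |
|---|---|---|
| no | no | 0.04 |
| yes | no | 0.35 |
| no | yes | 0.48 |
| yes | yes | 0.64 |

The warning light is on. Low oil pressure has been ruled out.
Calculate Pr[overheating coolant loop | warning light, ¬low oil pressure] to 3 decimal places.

Pr[overheating coolant loop | warning light, ¬low oil pressure] ≈ 0.901

Weight on overheating coolant loop=true, given the evidence: 0.48×0.431 = 0.206880
The normalizing constant is 0.04×0.569 + 0.48×0.431 = 0.229640
P(overheating coolant loop | warning light, ¬low oil pressure) = 0.206880/0.229640 ≈ 0.901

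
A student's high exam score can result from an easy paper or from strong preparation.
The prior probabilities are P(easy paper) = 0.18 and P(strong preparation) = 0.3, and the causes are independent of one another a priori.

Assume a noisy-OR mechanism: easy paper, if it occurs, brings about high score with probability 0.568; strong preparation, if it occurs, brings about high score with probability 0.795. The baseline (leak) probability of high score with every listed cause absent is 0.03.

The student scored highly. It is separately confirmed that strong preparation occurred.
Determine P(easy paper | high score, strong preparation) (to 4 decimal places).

Under noisy-OR, P(high score | causes) = 1 − (1−0.03)·∏(1−qᵢ) over the active causes.
P(high score | strong preparation) = 0.80115*0.82 + 0.914097*0.18 = 0.656943 + 0.164537 = 0.821480
Of this, 0.164537 comes from 0.914097*0.18 (the easy paper=true cases).
Hence the posterior is 0.164537/0.821480 ≈ 0.2003.

P(easy paper | high score, strong preparation) ≈ 0.2003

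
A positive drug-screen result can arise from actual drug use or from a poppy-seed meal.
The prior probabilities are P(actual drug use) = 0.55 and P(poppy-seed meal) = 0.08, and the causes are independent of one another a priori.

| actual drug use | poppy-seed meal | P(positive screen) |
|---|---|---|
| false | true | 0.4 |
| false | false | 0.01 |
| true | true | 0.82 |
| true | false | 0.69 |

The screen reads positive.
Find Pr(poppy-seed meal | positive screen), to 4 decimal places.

Pr(poppy-seed meal | positive screen) ≈ 0.1250

By total probability over the 4 (actual drug use, poppy-seed meal) configurations:
  P(positive screen) = 0.01×0.45×0.92 + 0.4×0.45×0.08 + 0.69×0.55×0.92 + 0.82×0.55×0.08
        = 0.004140 + 0.014400 + 0.349140 + 0.036080 = 0.403760
Keeping only the poppy-seed meal-present terms gives 0.050480, so
  P(poppy-seed meal | positive screen) = 0.050480 / 0.403760 ≈ 0.1250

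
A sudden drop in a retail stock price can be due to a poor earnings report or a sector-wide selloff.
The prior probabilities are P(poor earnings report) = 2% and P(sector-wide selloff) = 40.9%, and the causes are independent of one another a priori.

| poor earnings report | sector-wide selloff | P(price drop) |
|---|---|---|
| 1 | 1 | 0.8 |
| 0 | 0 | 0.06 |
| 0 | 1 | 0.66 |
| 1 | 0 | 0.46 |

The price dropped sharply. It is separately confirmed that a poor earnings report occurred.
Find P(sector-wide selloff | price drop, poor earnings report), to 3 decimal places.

For the numerator, keep only sector-wide selloff=true terms: 0.8·0.409 = 0.327200
Normalizer over all consistent configurations: 0.46·0.591 + 0.8·0.409 = 0.599060
Posterior = 0.327200 / 0.599060 ≈ 0.546

P(sector-wide selloff | price drop, poor earnings report) ≈ 0.546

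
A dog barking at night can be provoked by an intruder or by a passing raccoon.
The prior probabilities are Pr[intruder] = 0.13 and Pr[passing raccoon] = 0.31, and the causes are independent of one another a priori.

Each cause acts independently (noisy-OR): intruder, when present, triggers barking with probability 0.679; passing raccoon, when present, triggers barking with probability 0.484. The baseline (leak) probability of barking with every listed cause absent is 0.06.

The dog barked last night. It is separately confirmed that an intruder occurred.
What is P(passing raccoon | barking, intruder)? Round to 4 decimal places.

P(passing raccoon | barking, intruder) ≈ 0.3520

Under noisy-OR, P(barking | causes) = 1 − (1−0.06)·∏(1−qᵢ) over the active causes.
Numerator (weight on configurations with passing raccoon): 0.844302×0.31 = 0.261734
Normalizer over all consistent configurations: 0.69826×0.69 + 0.844302×0.31 = 0.743533
Posterior = 0.261734 / 0.743533 ≈ 0.3520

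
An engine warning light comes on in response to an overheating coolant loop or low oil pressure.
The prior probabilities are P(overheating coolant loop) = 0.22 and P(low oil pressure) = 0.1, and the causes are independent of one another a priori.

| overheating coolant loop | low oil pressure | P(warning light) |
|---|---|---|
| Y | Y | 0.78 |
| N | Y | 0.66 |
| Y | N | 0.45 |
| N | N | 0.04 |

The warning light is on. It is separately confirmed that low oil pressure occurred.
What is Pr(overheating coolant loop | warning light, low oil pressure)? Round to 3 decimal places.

P(warning light | low oil pressure) = 0.66×0.78 + 0.78×0.22 = 0.514800 + 0.171600 = 0.686400
The overheating coolant loop-present share is 0.78×0.22 = 0.171600.
P(overheating coolant loop | warning light, low oil pressure) = 0.171600 / 0.686400 ≈ 0.250

Pr(overheating coolant loop | warning light, low oil pressure) ≈ 0.250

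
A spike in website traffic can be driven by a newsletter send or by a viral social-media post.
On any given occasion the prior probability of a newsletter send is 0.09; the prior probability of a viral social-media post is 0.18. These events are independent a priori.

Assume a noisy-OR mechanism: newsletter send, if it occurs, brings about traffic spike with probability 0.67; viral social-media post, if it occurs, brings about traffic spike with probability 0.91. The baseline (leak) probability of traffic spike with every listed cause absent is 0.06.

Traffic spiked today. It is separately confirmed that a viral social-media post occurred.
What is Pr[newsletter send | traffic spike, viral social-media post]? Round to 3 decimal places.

Pr[newsletter send | traffic spike, viral social-media post] ≈ 0.095

Under noisy-OR, P(traffic spike | causes) = 1 − (1−0.06)·∏(1−qᵢ) over the active causes.
Numerator (weight on configurations with newsletter send): 0.972082·0.09 = 0.087487
Denominator P(traffic spike | viral social-media post): 0.9154·0.91 + 0.972082·0.09 = 0.920501
Posterior = 0.087487 / 0.920501 ≈ 0.095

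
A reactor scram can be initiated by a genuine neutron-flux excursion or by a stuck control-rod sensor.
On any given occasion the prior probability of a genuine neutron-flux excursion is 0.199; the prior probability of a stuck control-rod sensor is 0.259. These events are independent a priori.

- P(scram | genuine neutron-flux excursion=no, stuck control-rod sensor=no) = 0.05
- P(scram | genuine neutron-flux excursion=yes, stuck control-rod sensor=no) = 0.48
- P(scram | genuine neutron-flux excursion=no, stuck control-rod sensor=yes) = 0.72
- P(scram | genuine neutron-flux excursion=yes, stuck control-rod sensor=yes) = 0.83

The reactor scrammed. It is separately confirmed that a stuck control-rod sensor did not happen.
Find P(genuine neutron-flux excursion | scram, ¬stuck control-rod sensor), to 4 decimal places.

P(genuine neutron-flux excursion | scram, ¬stuck control-rod sensor) ≈ 0.7046

By total probability over both values of genuine neutron-flux excursion:
  P(scram | ¬stuck control-rod sensor) = 0.05*0.801 + 0.48*0.199
        = 0.040050 + 0.095520 = 0.135570
Configurations with genuine neutron-flux excursion contribute 0.095520, so
  P(genuine neutron-flux excursion | scram, ¬stuck control-rod sensor) = 0.095520 / 0.135570 ≈ 0.7046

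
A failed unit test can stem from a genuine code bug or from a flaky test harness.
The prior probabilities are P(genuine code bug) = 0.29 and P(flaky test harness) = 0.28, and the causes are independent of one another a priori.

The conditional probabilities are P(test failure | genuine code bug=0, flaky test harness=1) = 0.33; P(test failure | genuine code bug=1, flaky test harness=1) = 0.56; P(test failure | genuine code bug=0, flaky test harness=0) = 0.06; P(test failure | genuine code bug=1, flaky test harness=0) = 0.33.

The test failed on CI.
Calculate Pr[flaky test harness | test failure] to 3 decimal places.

Pr[flaky test harness | test failure] ≈ 0.527

Enumerate the 4 (genuine code bug, flaky test harness) configurations and weight by the priors:
  P(test failure) = 0.06*0.71*0.72 + 0.33*0.71*0.28 + 0.33*0.29*0.72 + 0.56*0.29*0.28
        = 0.030672 + 0.065604 + 0.068904 + 0.045472 = 0.210652
The terms with flaky test harness present sum to 0.111076, so
  P(flaky test harness | test failure) = 0.111076 / 0.210652 ≈ 0.527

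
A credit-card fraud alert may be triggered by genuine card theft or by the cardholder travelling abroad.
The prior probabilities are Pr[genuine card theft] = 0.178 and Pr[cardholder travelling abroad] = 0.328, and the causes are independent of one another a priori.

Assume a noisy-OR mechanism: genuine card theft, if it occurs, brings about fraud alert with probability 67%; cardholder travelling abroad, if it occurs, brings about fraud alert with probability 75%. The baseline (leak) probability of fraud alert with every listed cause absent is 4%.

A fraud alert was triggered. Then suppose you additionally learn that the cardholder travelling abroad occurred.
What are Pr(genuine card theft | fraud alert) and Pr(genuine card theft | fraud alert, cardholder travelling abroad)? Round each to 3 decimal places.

Under noisy-OR, P(fraud alert | causes) = 1 − (1−0.04)·∏(1−qᵢ) over the active causes.
Weight on genuine card theft=true, given the evidence: 0.081722 + 0.053760 = 0.135482
Normalizer over all consistent configurations: 0.04·0.822·0.672 + 0.76·0.822·0.328 + 0.6832·0.178·0.672 + 0.9208·0.178·0.328 = 0.362485
Posterior = 0.135482 / 0.362485 ≈ 0.374

Now condition on the additional information:
For the numerator, keep only genuine card theft=true terms: 0.9208×0.178 = 0.163902
Denominator P(fraud alert | cardholder travelling abroad): 0.76×0.822 + 0.9208×0.178 = 0.788622
Posterior = 0.163902 / 0.788622 ≈ 0.208

Pr(genuine card theft | fraud alert) ≈ 0.374; Pr(genuine card theft | fraud alert, cardholder travelling abroad) ≈ 0.208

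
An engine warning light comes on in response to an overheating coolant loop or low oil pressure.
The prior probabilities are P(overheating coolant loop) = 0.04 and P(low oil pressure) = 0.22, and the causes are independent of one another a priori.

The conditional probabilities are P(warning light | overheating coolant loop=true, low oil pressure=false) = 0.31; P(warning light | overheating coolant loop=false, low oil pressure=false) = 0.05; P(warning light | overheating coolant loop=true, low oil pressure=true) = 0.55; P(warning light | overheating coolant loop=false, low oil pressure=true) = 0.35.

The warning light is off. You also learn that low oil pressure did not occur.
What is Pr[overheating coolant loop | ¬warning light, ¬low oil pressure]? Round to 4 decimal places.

Pr[overheating coolant loop | ¬warning light, ¬low oil pressure] ≈ 0.0294

Enumerate both values of overheating coolant loop and weight by the priors:
  P(¬warning light | ¬low oil pressure) = 0.95·0.96 + 0.69·0.04
        = 0.912000 + 0.027600 = 0.939600
The terms with overheating coolant loop present sum to 0.027600, so
  P(overheating coolant loop | ¬warning light, ¬low oil pressure) = 0.027600 / 0.939600 ≈ 0.0294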